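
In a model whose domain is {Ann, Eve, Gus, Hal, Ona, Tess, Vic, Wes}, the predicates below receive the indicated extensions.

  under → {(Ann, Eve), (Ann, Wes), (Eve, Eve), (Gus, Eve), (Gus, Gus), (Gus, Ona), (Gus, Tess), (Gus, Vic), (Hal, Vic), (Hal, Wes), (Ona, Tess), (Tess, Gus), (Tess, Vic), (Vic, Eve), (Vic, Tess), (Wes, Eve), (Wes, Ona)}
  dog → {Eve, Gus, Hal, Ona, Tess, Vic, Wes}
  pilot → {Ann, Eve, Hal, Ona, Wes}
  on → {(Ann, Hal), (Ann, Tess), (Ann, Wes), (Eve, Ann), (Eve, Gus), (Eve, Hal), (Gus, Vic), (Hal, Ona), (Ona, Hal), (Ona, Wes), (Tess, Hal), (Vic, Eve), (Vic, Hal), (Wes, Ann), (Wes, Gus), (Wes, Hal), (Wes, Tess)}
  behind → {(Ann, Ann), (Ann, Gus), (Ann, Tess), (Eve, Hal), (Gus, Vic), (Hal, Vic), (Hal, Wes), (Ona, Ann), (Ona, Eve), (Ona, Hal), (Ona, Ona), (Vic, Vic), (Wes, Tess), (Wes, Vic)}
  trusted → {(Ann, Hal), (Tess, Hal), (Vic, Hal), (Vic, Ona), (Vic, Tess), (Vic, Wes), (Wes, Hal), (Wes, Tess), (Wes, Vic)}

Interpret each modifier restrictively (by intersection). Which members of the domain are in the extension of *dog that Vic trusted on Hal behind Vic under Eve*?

⟦that Vic trusted⟧ = {x : ⟨Vic, x⟩ ∈ ⟦trusted⟧} = {Hal, Ona, Tess, Wes}
⟦on Hal⟧ = {x : ⟨x, Hal⟩ ∈ ⟦on⟧} = {Ann, Eve, Ona, Tess, Vic, Wes}
⟦behind Vic⟧ = {x : ⟨x, Vic⟩ ∈ ⟦behind⟧} = {Gus, Hal, Vic, Wes}
⟦under Eve⟧ = {x : ⟨x, Eve⟩ ∈ ⟦under⟧} = {Ann, Eve, Gus, Vic, Wes}
⟦dog⟧ = {Eve, Gus, Hal, Ona, Tess, Vic, Wes}
… ∩ ⟦that Vic trusted⟧ = {Eve, Gus, Hal, Ona, Tess, Vic, Wes} ∩ {Hal, Ona, Tess, Wes} = {Hal, Ona, Tess, Wes}
… ∩ ⟦on Hal⟧ = {Hal, Ona, Tess, Wes} ∩ {Ann, Eve, Ona, Tess, Vic, Wes} = {Ona, Tess, Wes}
… ∩ ⟦behind Vic⟧ = {Ona, Tess, Wes} ∩ {Gus, Hal, Vic, Wes} = {Wes}
… ∩ ⟦under Eve⟧ = {Wes} ∩ {Ann, Eve, Gus, Vic, Wes} = {Wes}
So ⟦dog that Vic trusted on Hal behind Vic under Eve⟧ = {Wes}.

{Wes}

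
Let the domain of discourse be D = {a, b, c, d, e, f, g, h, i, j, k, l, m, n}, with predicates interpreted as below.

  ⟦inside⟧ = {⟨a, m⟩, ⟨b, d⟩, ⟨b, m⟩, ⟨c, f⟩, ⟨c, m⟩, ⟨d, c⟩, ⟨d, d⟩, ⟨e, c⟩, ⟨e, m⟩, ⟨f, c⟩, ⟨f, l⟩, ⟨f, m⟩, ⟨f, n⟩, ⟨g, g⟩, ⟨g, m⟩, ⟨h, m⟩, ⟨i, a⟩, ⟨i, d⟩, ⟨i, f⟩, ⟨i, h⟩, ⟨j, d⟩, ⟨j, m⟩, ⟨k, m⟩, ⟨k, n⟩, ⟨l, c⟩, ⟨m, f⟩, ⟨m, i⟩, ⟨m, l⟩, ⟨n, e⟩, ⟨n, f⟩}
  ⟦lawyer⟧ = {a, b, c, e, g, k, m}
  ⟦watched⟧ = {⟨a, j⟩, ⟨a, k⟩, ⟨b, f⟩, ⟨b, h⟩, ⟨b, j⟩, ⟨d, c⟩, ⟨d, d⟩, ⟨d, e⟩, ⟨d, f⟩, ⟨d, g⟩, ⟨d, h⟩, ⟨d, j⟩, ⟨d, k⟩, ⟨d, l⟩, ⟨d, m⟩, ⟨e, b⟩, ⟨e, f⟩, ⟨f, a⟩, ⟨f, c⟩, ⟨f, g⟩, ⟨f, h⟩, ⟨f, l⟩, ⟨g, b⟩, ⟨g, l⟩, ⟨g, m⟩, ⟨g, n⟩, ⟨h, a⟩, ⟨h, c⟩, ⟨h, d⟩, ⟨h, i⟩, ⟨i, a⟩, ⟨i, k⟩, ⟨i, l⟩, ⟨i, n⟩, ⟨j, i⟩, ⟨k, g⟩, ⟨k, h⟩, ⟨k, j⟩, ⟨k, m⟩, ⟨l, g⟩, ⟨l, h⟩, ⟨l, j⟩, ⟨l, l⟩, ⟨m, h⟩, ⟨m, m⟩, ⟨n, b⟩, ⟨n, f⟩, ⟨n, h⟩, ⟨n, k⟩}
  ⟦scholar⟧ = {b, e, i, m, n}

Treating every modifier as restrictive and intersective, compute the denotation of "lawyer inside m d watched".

{c, e, g, k}

⟦inside m⟧ = {x : ⟨x, m⟩ ∈ ⟦inside⟧} = {a, b, c, e, f, g, h, j, k}
⟦d watched⟧ = {x : ⟨d, x⟩ ∈ ⟦watched⟧} = {c, d, e, f, g, h, j, k, l, m}
⟦lawyer⟧ = {a, b, c, e, g, k, m}
… ∩ ⟦inside m⟧ = {a, b, c, e, g, k, m} ∩ {a, b, c, e, f, g, h, j, k} = {a, b, c, e, g, k}
… ∩ ⟦d watched⟧ = {a, b, c, e, g, k} ∩ {c, d, e, f, g, h, j, k, l, m} = {c, e, g, k}
So ⟦lawyer inside m d watched⟧ = {c, e, g, k}.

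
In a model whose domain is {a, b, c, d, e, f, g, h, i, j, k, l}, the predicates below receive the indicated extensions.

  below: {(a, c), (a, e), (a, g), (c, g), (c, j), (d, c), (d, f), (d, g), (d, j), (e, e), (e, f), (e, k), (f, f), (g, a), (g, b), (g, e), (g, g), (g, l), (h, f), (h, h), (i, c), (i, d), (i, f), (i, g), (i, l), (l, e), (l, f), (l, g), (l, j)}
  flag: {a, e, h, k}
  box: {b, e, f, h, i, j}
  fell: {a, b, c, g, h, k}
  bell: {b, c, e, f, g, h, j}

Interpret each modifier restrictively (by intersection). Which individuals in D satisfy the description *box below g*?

{i}

⟦below g⟧ = {x : ⟨x, g⟩ ∈ ⟦below⟧} = {a, c, d, g, i, l}
⟦box⟧ = {b, e, f, h, i, j}
… ∩ ⟦below g⟧ = {b, e, f, h, i, j} ∩ {a, c, d, g, i, l} = {i}
So ⟦box below g⟧ = {i}.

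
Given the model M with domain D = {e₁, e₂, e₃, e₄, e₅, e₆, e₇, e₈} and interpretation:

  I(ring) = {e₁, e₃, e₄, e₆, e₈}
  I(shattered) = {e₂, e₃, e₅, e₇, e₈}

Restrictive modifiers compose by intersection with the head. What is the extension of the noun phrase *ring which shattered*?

⟦which shattered⟧ = ⟦shattered⟧ = {e₂, e₃, e₅, e₇, e₈}
⟦ring⟧ = {e₁, e₃, e₄, e₆, e₈}
… ∩ ⟦which shattered⟧ = {e₁, e₃, e₄, e₆, e₈} ∩ {e₂, e₃, e₅, e₇, e₈} = {e₃, e₈}
So ⟦ring which shattered⟧ = {e₃, e₈}.

{e₃, e₈}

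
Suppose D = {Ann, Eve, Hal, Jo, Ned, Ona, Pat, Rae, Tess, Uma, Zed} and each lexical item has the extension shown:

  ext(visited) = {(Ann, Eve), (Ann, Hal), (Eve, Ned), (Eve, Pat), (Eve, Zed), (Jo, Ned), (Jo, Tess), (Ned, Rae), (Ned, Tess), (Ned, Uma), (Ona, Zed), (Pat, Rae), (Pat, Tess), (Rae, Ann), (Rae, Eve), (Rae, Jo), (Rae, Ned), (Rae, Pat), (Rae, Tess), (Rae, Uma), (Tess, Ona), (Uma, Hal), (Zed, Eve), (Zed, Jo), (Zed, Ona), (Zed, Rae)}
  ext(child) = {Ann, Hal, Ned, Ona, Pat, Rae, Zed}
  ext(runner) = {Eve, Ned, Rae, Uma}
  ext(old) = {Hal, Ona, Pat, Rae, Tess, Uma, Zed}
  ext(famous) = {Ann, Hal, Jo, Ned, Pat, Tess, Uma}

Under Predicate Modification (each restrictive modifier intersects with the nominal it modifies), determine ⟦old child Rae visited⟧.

{Pat}

⟦Rae visited⟧ = {x : ⟨Rae, x⟩ ∈ ⟦visited⟧} = {Ann, Eve, Jo, Ned, Pat, Tess, Uma}
⟦child⟧ = {Ann, Hal, Ned, Ona, Pat, Rae, Zed}
… ∩ ⟦Rae visited⟧ = {Ann, Hal, Ned, Ona, Pat, Rae, Zed} ∩ {Ann, Eve, Jo, Ned, Pat, Tess, Uma} = {Ann, Ned, Pat}
… ∩ ⟦old⟧ = {Ann, Ned, Pat} ∩ {Hal, Ona, Pat, Rae, Tess, Uma, Zed} = {Pat}
So ⟦old child Rae visited⟧ = {Pat}.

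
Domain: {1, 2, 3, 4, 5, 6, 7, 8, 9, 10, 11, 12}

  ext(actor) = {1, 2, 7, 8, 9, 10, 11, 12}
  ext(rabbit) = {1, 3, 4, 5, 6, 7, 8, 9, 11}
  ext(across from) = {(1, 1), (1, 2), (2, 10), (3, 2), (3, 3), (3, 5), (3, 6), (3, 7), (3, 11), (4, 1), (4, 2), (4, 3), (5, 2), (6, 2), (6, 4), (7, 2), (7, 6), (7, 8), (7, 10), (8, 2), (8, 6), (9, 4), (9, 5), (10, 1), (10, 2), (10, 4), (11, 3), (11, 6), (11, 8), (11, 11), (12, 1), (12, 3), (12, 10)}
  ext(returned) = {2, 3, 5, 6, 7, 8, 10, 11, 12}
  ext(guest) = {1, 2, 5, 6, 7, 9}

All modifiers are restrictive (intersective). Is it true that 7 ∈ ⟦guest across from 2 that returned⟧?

yes

⟦across from 2⟧ = {x : ⟨x, 2⟩ ∈ ⟦across from⟧} = {1, 3, 4, 5, 6, 7, 8, 10}
⟦that returned⟧ = ⟦returned⟧ = {2, 3, 5, 6, 7, 8, 10, 11, 12}
⟦guest⟧ = {1, 2, 5, 6, 7, 9}
… ∩ ⟦across from 2⟧ = {1, 2, 5, 6, 7, 9} ∩ {1, 3, 4, 5, 6, 7, 8, 10} = {1, 5, 6, 7}
… ∩ ⟦that returned⟧ = {1, 5, 6, 7} ∩ {2, 3, 5, 6, 7, 8, 10, 11, 12} = {5, 6, 7}
⟦guest across from 2 that returned⟧ = {5, 6, 7}; 7 ∈ this set.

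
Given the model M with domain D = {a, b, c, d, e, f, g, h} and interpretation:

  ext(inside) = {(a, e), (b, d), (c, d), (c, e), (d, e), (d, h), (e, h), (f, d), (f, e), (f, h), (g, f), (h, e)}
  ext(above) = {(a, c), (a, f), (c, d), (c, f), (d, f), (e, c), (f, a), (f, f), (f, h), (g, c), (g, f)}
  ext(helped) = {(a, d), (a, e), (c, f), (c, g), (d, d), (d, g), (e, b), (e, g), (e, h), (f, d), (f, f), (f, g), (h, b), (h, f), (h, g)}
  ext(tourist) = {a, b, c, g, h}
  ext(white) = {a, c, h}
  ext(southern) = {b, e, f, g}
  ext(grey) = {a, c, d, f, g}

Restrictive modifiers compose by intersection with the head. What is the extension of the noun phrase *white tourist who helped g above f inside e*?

{c}

⟦who helped g⟧ = {x : ⟨x, g⟩ ∈ ⟦helped⟧} = {c, d, e, f, h}
⟦above f⟧ = {x : ⟨x, f⟩ ∈ ⟦above⟧} = {a, c, d, f, g}
⟦inside e⟧ = {x : ⟨x, e⟩ ∈ ⟦inside⟧} = {a, c, d, f, h}
⟦tourist⟧ = {a, b, c, g, h}
… ∩ ⟦who helped g⟧ = {a, b, c, g, h} ∩ {c, d, e, f, h} = {c, h}
… ∩ ⟦above f⟧ = {c, h} ∩ {a, c, d, f, g} = {c}
… ∩ ⟦inside e⟧ = {c} ∩ {a, c, d, f, h} = {c}
… ∩ ⟦white⟧ = {c} ∩ {a, c, h} = {c}
So ⟦white tourist who helped g above f inside e⟧ = {c}.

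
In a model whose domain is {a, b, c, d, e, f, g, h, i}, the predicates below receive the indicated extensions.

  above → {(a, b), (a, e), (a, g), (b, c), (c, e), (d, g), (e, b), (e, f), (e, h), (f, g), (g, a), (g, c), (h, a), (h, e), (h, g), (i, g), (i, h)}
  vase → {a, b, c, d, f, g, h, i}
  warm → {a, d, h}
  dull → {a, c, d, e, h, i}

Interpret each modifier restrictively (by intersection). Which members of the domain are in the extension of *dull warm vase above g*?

{a, d, h}

⟦above g⟧ = {x : ⟨x, g⟩ ∈ ⟦above⟧} = {a, d, f, h, i}
⟦vase⟧ = {a, b, c, d, f, g, h, i}
… ∩ ⟦above g⟧ = {a, b, c, d, f, g, h, i} ∩ {a, d, f, h, i} = {a, d, f, h, i}
… ∩ ⟦dull⟧ = {a, d, f, h, i} ∩ {a, c, d, e, h, i} = {a, d, h, i}
… ∩ ⟦warm⟧ = {a, d, h, i} ∩ {a, d, h} = {a, d, h}
So ⟦dull warm vase above g⟧ = {a, d, h}.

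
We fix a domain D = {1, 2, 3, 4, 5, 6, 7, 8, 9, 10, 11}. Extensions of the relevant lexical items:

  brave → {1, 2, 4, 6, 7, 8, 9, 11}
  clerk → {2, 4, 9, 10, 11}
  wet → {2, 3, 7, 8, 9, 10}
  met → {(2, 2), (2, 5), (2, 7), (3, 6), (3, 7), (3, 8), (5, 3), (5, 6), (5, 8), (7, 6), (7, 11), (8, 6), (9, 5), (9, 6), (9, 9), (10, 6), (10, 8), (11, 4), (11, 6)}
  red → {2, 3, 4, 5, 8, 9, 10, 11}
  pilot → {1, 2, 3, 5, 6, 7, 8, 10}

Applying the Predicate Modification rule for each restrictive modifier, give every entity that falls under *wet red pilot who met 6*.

⟦who met 6⟧ = {x : ⟨x, 6⟩ ∈ ⟦met⟧} = {3, 5, 7, 8, 9, 10, 11}
⟦pilot⟧ = {1, 2, 3, 5, 6, 7, 8, 10}
… ∩ ⟦who met 6⟧ = {1, 2, 3, 5, 6, 7, 8, 10} ∩ {3, 5, 7, 8, 9, 10, 11} = {3, 5, 7, 8, 10}
… ∩ ⟦wet⟧ = {3, 5, 7, 8, 10} ∩ {2, 3, 7, 8, 9, 10} = {3, 7, 8, 10}
… ∩ ⟦red⟧ = {3, 7, 8, 10} ∩ {2, 3, 4, 5, 8, 9, 10, 11} = {3, 8, 10}
So ⟦wet red pilot who met 6⟧ = {3, 8, 10}.

{3, 8, 10}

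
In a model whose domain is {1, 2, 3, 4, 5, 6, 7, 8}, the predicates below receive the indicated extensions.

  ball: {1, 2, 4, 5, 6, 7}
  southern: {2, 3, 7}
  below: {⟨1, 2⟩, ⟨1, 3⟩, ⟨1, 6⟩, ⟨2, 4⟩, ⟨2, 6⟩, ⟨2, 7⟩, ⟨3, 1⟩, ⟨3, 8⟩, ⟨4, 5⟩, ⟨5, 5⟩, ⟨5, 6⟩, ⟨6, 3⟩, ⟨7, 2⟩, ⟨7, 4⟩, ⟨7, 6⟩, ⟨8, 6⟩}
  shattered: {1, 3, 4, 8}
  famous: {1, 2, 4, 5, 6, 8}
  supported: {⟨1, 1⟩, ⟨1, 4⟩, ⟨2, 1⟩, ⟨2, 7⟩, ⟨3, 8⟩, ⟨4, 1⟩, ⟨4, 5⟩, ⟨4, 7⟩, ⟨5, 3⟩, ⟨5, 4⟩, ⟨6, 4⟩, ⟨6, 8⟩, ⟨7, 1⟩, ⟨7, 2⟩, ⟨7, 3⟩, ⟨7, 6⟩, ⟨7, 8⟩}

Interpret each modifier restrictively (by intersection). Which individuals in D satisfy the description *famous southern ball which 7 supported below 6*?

{2}

⟦which 7 supported⟧ = {x : ⟨7, x⟩ ∈ ⟦supported⟧} = {1, 2, 3, 6, 8}
⟦below 6⟧ = {x : ⟨x, 6⟩ ∈ ⟦below⟧} = {1, 2, 5, 7, 8}
⟦ball⟧ = {1, 2, 4, 5, 6, 7}
… ∩ ⟦which 7 supported⟧ = {1, 2, 4, 5, 6, 7} ∩ {1, 2, 3, 6, 8} = {1, 2, 6}
… ∩ ⟦below 6⟧ = {1, 2, 6} ∩ {1, 2, 5, 7, 8} = {1, 2}
… ∩ ⟦famous⟧ = {1, 2} ∩ {1, 2, 4, 5, 6, 8} = {1, 2}
… ∩ ⟦southern⟧ = {1, 2} ∩ {2, 3, 7} = {2}
So ⟦famous southern ball which 7 supported below 6⟧ = {2}.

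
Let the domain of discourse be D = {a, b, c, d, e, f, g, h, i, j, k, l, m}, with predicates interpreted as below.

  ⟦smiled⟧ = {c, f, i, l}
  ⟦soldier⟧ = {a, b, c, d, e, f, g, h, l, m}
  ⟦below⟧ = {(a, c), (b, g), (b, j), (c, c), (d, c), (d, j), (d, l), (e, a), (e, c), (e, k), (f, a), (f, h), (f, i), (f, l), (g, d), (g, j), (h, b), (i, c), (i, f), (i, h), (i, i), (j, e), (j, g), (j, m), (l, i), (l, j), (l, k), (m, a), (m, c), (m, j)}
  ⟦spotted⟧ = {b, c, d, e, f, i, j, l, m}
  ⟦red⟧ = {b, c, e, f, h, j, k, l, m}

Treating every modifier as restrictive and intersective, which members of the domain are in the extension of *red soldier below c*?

⟦below c⟧ = {x : ⟨x, c⟩ ∈ ⟦below⟧} = {a, c, d, e, i, m}
⟦soldier⟧ = {a, b, c, d, e, f, g, h, l, m}
… ∩ ⟦below c⟧ = {a, b, c, d, e, f, g, h, l, m} ∩ {a, c, d, e, i, m} = {a, c, d, e, m}
… ∩ ⟦red⟧ = {a, c, d, e, m} ∩ {b, c, e, f, h, j, k, l, m} = {c, e, m}
So ⟦red soldier below c⟧ = {c, e, m}.

{c, e, m}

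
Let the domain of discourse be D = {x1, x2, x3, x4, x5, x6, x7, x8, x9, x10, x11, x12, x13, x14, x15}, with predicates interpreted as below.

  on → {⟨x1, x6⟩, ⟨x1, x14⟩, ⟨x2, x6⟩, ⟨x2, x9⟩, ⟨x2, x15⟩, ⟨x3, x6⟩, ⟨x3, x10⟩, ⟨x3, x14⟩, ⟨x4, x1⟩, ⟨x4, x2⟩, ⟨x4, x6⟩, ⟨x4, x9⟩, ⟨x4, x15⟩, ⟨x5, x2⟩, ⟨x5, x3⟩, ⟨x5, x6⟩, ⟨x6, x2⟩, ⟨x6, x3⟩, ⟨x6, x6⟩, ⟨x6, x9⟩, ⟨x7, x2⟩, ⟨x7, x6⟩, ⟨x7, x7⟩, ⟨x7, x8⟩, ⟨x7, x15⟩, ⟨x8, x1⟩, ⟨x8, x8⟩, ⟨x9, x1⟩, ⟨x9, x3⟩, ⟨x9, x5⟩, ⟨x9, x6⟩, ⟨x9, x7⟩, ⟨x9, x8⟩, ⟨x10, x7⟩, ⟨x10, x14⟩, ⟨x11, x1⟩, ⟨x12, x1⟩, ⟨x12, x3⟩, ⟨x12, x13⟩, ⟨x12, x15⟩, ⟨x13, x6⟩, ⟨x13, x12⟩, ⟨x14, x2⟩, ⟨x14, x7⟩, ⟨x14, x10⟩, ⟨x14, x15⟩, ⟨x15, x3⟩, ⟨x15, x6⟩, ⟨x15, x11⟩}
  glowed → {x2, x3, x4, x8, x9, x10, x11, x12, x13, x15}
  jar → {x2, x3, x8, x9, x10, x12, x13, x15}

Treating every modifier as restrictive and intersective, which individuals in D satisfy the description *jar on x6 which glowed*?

{x2, x3, x9, x13, x15}

⟦on x6⟧ = {x : ⟨x, x6⟩ ∈ ⟦on⟧} = {x1, x2, x3, x4, x5, x6, x7, x9, x13, x15}
⟦which glowed⟧ = ⟦glowed⟧ = {x2, x3, x4, x8, x9, x10, x11, x12, x13, x15}
⟦jar⟧ = {x2, x3, x8, x9, x10, x12, x13, x15}
… ∩ ⟦on x6⟧ = {x2, x3, x8, x9, x10, x12, x13, x15} ∩ {x1, x2, x3, x4, x5, x6, x7, x9, x13, x15} = {x2, x3, x9, x13, x15}
… ∩ ⟦which glowed⟧ = {x2, x3, x9, x13, x15} ∩ {x2, x3, x4, x8, x9, x10, x11, x12, x13, x15} = {x2, x3, x9, x13, x15}
So ⟦jar on x6 which glowed⟧ = {x2, x3, x9, x13, x15}.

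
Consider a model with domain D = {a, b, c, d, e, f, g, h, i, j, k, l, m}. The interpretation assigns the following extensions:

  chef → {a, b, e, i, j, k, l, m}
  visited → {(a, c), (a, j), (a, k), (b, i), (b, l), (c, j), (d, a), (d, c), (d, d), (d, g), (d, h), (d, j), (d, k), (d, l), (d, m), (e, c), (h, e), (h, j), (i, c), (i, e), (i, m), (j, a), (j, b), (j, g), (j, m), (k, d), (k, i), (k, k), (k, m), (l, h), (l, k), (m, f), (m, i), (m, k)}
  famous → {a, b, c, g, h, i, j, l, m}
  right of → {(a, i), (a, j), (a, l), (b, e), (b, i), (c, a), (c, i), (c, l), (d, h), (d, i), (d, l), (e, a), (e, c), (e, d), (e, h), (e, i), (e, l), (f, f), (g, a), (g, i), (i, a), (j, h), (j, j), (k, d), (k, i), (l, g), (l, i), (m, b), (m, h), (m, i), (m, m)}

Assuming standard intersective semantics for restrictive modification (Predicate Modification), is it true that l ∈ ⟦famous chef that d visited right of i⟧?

yes

⟦that d visited⟧ = {x : ⟨d, x⟩ ∈ ⟦visited⟧} = {a, c, d, g, h, j, k, l, m}
⟦right of i⟧ = {x : ⟨x, i⟩ ∈ ⟦right of⟧} = {a, b, c, d, e, g, k, l, m}
⟦chef⟧ = {a, b, e, i, j, k, l, m}
… ∩ ⟦that d visited⟧ = {a, b, e, i, j, k, l, m} ∩ {a, c, d, g, h, j, k, l, m} = {a, j, k, l, m}
… ∩ ⟦right of i⟧ = {a, j, k, l, m} ∩ {a, b, c, d, e, g, k, l, m} = {a, k, l, m}
… ∩ ⟦famous⟧ = {a, k, l, m} ∩ {a, b, c, g, h, i, j, l, m} = {a, l, m}
⟦famous chef that d visited right of i⟧ = {a, l, m}; l ∈ this set.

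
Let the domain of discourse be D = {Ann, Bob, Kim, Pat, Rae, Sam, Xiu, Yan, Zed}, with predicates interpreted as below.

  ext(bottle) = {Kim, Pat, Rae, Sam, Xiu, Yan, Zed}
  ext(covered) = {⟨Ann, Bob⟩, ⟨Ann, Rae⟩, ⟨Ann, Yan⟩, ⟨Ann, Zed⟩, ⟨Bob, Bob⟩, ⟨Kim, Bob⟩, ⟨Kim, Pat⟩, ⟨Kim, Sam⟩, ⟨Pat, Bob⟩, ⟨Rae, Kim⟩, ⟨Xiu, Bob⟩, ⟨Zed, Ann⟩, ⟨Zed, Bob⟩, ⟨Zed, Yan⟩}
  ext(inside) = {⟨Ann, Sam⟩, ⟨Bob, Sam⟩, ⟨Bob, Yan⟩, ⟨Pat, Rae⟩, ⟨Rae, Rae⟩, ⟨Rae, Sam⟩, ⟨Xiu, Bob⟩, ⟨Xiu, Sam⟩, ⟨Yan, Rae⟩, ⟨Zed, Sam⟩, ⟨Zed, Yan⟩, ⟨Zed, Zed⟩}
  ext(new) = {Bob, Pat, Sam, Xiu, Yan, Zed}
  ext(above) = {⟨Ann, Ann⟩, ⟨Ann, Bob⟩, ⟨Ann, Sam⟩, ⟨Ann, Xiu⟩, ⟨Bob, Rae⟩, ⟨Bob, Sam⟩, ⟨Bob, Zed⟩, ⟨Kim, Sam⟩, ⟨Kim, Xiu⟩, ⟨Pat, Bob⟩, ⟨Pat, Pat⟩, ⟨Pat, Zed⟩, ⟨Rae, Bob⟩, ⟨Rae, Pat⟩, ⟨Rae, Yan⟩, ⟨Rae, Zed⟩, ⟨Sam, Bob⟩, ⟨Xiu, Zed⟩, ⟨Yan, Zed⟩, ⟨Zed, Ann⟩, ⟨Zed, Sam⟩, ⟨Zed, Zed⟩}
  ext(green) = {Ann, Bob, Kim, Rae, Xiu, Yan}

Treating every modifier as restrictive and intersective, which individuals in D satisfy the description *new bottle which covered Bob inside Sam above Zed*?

{Xiu, Zed}

⟦which covered Bob⟧ = {x : ⟨x, Bob⟩ ∈ ⟦covered⟧} = {Ann, Bob, Kim, Pat, Xiu, Zed}
⟦inside Sam⟧ = {x : ⟨x, Sam⟩ ∈ ⟦inside⟧} = {Ann, Bob, Rae, Xiu, Zed}
⟦above Zed⟧ = {x : ⟨x, Zed⟩ ∈ ⟦above⟧} = {Bob, Pat, Rae, Xiu, Yan, Zed}
⟦bottle⟧ = {Kim, Pat, Rae, Sam, Xiu, Yan, Zed}
… ∩ ⟦which covered Bob⟧ = {Kim, Pat, Rae, Sam, Xiu, Yan, Zed} ∩ {Ann, Bob, Kim, Pat, Xiu, Zed} = {Kim, Pat, Xiu, Zed}
… ∩ ⟦inside Sam⟧ = {Kim, Pat, Xiu, Zed} ∩ {Ann, Bob, Rae, Xiu, Zed} = {Xiu, Zed}
… ∩ ⟦above Zed⟧ = {Xiu, Zed} ∩ {Bob, Pat, Rae, Xiu, Yan, Zed} = {Xiu, Zed}
… ∩ ⟦new⟧ = {Xiu, Zed} ∩ {Bob, Pat, Sam, Xiu, Yan, Zed} = {Xiu, Zed}
So ⟦new bottle which covered Bob inside Sam above Zed⟧ = {Xiu, Zed}.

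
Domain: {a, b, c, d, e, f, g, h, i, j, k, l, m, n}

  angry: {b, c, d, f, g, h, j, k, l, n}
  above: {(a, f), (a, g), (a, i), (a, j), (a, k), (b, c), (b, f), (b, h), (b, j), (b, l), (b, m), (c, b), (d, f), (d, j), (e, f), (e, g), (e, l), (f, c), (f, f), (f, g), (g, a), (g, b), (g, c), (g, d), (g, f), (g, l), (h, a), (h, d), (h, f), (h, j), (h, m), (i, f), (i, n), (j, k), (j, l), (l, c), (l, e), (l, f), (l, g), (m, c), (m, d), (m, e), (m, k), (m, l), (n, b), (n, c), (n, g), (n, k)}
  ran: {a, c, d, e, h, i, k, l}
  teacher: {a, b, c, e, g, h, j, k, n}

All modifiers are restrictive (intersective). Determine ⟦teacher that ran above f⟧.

⟦that ran⟧ = ⟦ran⟧ = {a, c, d, e, h, i, k, l}
⟦above f⟧ = {x : ⟨x, f⟩ ∈ ⟦above⟧} = {a, b, d, e, f, g, h, i, l}
⟦teacher⟧ = {a, b, c, e, g, h, j, k, n}
… ∩ ⟦that ran⟧ = {a, b, c, e, g, h, j, k, n} ∩ {a, c, d, e, h, i, k, l} = {a, c, e, h, k}
… ∩ ⟦above f⟧ = {a, c, e, h, k} ∩ {a, b, d, e, f, g, h, i, l} = {a, e, h}
So ⟦teacher that ran above f⟧ = {a, e, h}.

{a, e, h}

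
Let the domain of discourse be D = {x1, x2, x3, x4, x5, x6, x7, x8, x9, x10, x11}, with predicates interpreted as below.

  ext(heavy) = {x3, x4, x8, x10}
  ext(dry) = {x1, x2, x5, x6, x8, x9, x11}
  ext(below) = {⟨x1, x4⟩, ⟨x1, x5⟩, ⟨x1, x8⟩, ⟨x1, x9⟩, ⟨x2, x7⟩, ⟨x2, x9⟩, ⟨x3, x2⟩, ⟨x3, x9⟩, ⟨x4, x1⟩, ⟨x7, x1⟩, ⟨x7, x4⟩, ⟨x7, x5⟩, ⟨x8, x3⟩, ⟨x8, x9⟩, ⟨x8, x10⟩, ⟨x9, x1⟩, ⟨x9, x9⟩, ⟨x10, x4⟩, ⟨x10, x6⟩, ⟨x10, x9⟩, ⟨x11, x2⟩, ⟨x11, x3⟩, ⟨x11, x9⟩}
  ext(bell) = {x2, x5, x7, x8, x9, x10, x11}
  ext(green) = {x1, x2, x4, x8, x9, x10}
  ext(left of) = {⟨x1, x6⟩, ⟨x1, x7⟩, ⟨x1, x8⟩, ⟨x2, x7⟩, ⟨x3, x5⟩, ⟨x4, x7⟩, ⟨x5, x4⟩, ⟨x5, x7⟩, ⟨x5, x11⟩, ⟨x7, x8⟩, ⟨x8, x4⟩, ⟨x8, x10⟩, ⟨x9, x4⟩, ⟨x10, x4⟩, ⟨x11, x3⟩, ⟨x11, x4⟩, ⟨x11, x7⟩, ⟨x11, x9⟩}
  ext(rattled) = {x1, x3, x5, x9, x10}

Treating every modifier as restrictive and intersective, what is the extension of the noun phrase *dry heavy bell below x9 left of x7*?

⟦below x9⟧ = {x : ⟨x, x9⟩ ∈ ⟦below⟧} = {x1, x2, x3, x8, x9, x10, x11}
⟦left of x7⟧ = {x : ⟨x, x7⟩ ∈ ⟦left of⟧} = {x1, x2, x4, x5, x11}
⟦bell⟧ = {x2, x5, x7, x8, x9, x10, x11}
… ∩ ⟦below x9⟧ = {x2, x5, x7, x8, x9, x10, x11} ∩ {x1, x2, x3, x8, x9, x10, x11} = {x2, x8, x9, x10, x11}
… ∩ ⟦left of x7⟧ = {x2, x8, x9, x10, x11} ∩ {x1, x2, x4, x5, x11} = {x2, x11}
… ∩ ⟦dry⟧ = {x2, x11} ∩ {x1, x2, x5, x6, x8, x9, x11} = {x2, x11}
… ∩ ⟦heavy⟧ = {x2, x11} ∩ {x3, x4, x8, x10} = ∅
So ⟦dry heavy bell below x9 left of x7⟧ = { }.

{ }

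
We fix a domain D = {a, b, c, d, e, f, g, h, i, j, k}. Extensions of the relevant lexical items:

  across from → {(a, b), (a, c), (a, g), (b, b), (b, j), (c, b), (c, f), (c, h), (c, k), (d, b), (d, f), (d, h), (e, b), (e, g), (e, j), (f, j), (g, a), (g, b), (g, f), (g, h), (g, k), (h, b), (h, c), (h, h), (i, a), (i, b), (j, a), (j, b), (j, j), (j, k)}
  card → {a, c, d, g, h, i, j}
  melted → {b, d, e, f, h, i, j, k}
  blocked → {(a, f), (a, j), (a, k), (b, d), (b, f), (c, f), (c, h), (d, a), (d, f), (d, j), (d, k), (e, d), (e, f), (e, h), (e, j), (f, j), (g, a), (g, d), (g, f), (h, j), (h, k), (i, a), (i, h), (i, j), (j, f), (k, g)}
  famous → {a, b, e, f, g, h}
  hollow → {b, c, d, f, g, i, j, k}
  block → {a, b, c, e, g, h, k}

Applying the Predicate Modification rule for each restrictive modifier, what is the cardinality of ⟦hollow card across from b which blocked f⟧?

4

⟦across from b⟧ = {x : ⟨x, b⟩ ∈ ⟦across from⟧} = {a, b, c, d, e, g, h, i, j}
⟦which blocked f⟧ = {x : ⟨x, f⟩ ∈ ⟦blocked⟧} = {a, b, c, d, e, g, j}
⟦card⟧ = {a, c, d, g, h, i, j}
… ∩ ⟦across from b⟧ = {a, c, d, g, h, i, j} ∩ {a, b, c, d, e, g, h, i, j} = {a, c, d, g, h, i, j}
… ∩ ⟦which blocked f⟧ = {a, c, d, g, h, i, j} ∩ {a, b, c, d, e, g, j} = {a, c, d, g, j}
… ∩ ⟦hollow⟧ = {a, c, d, g, j} ∩ {b, c, d, f, g, i, j, k} = {c, d, g, j}
⟦hollow card across from b which blocked f⟧ = {c, d, g, j}, so the cardinality is 4.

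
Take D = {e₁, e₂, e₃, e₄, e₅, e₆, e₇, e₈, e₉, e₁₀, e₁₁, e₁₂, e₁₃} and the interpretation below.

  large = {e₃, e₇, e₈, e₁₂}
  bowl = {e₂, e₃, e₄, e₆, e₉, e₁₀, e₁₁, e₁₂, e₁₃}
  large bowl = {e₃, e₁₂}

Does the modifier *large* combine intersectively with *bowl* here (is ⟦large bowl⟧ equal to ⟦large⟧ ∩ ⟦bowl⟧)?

⟦large⟧ ∩ ⟦bowl⟧ = {e₃, e₇, e₈, e₁₂} ∩ {e₂, e₃, e₄, e₆, e₉, e₁₀, e₁₁, e₁₂, e₁₃} = {e₃, e₁₂}
Observed ⟦large bowl⟧ = {e₃, e₁₂}.
These coincide, so the modifier is intersective here.

yes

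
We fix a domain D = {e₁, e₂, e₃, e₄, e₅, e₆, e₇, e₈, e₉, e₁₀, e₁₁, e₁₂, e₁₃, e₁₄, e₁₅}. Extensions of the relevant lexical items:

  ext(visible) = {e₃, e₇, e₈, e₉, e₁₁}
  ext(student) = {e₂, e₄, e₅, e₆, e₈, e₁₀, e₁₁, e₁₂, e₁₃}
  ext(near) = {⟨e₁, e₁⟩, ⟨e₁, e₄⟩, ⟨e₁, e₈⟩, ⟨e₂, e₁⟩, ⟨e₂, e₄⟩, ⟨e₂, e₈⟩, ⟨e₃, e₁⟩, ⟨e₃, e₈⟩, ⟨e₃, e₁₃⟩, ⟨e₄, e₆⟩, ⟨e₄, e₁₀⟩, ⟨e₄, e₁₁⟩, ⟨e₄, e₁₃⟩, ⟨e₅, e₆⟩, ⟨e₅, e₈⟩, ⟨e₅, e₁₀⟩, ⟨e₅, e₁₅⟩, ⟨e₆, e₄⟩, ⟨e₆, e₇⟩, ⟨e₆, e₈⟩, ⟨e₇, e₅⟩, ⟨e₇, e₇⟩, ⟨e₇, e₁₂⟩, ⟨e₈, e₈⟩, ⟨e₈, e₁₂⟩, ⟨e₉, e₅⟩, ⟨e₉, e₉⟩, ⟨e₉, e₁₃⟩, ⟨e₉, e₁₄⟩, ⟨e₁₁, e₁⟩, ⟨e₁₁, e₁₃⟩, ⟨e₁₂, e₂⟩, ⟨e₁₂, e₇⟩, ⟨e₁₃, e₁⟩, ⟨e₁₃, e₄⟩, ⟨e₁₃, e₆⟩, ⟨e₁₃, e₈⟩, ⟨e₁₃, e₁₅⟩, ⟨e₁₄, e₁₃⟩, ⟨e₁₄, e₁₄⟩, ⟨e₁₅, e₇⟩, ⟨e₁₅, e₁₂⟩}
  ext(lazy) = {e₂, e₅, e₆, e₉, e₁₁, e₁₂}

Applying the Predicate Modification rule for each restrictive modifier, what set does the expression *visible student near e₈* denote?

{e₈}

⟦near e₈⟧ = {x : ⟨x, e₈⟩ ∈ ⟦near⟧} = {e₁, e₂, e₃, e₅, e₆, e₈, e₁₃}
⟦student⟧ = {e₂, e₄, e₅, e₆, e₈, e₁₀, e₁₁, e₁₂, e₁₃}
… ∩ ⟦near e₈⟧ = {e₂, e₄, e₅, e₆, e₈, e₁₀, e₁₁, e₁₂, e₁₃} ∩ {e₁, e₂, e₃, e₅, e₆, e₈, e₁₃} = {e₂, e₅, e₆, e₈, e₁₃}
… ∩ ⟦visible⟧ = {e₂, e₅, e₆, e₈, e₁₃} ∩ {e₃, e₇, e₈, e₉, e₁₁} = {e₈}
So ⟦visible student near e₈⟧ = {e₈}.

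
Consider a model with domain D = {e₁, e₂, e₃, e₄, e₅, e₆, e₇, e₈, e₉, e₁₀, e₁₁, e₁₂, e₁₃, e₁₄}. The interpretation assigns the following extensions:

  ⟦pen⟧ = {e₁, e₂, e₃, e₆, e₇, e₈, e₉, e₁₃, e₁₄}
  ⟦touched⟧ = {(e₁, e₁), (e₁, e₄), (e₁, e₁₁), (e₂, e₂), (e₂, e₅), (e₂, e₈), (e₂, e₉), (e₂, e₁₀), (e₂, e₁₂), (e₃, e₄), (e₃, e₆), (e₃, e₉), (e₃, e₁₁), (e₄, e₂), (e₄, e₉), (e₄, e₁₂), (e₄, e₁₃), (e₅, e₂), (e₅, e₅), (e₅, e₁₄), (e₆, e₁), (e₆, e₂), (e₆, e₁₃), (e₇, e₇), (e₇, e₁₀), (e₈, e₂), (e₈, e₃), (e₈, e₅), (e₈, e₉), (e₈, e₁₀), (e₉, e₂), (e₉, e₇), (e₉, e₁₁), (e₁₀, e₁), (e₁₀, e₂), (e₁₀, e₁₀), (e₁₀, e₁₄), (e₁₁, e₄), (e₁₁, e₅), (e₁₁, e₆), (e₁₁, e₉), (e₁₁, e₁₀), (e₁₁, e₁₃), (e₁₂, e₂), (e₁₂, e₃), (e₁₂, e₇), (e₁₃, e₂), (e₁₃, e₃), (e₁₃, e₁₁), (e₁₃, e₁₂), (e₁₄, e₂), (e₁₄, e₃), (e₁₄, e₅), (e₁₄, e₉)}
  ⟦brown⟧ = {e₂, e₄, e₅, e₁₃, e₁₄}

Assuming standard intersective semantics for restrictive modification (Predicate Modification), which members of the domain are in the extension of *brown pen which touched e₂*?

⟦which touched e₂⟧ = {x : ⟨x, e₂⟩ ∈ ⟦touched⟧} = {e₂, e₄, e₅, e₆, e₈, e₉, e₁₀, e₁₂, e₁₃, e₁₄}
⟦pen⟧ = {e₁, e₂, e₃, e₆, e₇, e₈, e₉, e₁₃, e₁₄}
… ∩ ⟦which touched e₂⟧ = {e₁, e₂, e₃, e₆, e₇, e₈, e₉, e₁₃, e₁₄} ∩ {e₂, e₄, e₅, e₆, e₈, e₉, e₁₀, e₁₂, e₁₃, e₁₄} = {e₂, e₆, e₈, e₉, e₁₃, e₁₄}
… ∩ ⟦brown⟧ = {e₂, e₆, e₈, e₉, e₁₃, e₁₄} ∩ {e₂, e₄, e₅, e₁₃, e₁₄} = {e₂, e₁₃, e₁₄}
So ⟦brown pen which touched e₂⟧ = {e₂, e₁₃, e₁₄}.

{e₂, e₁₃, e₁₄}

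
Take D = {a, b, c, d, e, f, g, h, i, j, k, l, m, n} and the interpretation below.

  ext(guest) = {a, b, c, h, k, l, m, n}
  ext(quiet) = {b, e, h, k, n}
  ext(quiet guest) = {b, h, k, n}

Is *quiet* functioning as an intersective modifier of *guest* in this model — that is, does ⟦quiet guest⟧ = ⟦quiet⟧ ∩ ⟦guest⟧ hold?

yes

⟦quiet⟧ ∩ ⟦guest⟧ = {b, e, h, k, n} ∩ {a, b, c, h, k, l, m, n} = {b, h, k, n}
Observed ⟦quiet guest⟧ = {b, h, k, n}.
These coincide, so the modifier is intersective here.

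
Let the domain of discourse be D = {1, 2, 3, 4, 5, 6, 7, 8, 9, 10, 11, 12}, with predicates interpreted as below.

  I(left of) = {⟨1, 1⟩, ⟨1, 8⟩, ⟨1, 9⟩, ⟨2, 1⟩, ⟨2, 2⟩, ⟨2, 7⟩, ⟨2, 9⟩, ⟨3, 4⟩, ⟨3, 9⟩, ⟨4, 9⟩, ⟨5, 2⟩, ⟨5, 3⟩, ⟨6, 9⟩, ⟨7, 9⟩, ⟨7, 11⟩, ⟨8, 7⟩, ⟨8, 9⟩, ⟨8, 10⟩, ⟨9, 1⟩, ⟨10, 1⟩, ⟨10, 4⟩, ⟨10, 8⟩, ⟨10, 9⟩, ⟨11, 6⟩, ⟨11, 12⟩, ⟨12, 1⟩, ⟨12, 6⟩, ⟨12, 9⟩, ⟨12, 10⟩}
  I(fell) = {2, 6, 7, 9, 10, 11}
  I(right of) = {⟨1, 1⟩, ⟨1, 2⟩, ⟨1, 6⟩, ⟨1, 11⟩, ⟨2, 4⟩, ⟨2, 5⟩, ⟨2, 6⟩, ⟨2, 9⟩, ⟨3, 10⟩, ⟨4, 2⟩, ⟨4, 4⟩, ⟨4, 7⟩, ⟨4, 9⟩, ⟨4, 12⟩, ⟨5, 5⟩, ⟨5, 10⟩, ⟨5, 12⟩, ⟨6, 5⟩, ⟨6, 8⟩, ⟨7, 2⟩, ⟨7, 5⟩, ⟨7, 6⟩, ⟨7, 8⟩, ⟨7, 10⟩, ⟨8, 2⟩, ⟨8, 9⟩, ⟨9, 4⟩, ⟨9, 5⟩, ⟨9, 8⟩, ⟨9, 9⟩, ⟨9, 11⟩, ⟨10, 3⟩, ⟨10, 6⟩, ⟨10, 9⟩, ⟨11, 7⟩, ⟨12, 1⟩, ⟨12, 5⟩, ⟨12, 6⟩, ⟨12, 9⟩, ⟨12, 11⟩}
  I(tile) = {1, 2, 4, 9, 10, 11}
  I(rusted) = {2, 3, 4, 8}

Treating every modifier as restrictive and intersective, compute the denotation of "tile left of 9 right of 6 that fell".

⟦left of 9⟧ = {x : ⟨x, 9⟩ ∈ ⟦left of⟧} = {1, 2, 3, 4, 6, 7, 8, 10, 12}
⟦right of 6⟧ = {x : ⟨x, 6⟩ ∈ ⟦right of⟧} = {1, 2, 7, 10, 12}
⟦that fell⟧ = ⟦fell⟧ = {2, 6, 7, 9, 10, 11}
⟦tile⟧ = {1, 2, 4, 9, 10, 11}
… ∩ ⟦left of 9⟧ = {1, 2, 4, 9, 10, 11} ∩ {1, 2, 3, 4, 6, 7, 8, 10, 12} = {1, 2, 4, 10}
… ∩ ⟦right of 6⟧ = {1, 2, 4, 10} ∩ {1, 2, 7, 10, 12} = {1, 2, 10}
… ∩ ⟦that fell⟧ = {1, 2, 10} ∩ {2, 6, 7, 9, 10, 11} = {2, 10}
So ⟦tile left of 9 right of 6 that fell⟧ = {2, 10}.

{2, 10}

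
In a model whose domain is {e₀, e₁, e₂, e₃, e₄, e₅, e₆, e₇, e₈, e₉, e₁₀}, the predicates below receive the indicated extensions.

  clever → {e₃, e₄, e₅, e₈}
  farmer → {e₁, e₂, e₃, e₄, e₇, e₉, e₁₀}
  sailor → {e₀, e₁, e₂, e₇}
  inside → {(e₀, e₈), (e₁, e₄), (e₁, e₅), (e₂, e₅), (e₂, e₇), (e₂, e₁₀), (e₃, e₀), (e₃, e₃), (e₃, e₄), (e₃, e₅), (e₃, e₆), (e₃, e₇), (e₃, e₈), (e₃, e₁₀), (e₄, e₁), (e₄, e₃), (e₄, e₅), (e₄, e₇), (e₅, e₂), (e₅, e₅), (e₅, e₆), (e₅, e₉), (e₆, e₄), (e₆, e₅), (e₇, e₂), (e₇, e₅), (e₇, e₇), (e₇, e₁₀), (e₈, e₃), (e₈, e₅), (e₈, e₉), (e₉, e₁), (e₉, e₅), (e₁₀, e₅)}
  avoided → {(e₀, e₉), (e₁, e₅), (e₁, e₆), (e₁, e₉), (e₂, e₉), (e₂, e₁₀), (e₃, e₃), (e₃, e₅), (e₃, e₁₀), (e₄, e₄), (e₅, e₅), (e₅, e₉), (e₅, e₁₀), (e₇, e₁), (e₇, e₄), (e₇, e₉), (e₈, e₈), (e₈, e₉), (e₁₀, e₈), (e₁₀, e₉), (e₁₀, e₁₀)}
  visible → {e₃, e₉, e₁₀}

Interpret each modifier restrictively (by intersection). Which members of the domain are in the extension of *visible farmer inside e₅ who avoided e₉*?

{e₁₀}

⟦inside e₅⟧ = {x : ⟨x, e₅⟩ ∈ ⟦inside⟧} = {e₁, e₂, e₃, e₄, e₅, e₆, e₇, e₈, e₉, e₁₀}
⟦who avoided e₉⟧ = {x : ⟨x, e₉⟩ ∈ ⟦avoided⟧} = {e₀, e₁, e₂, e₅, e₇, e₈, e₁₀}
⟦farmer⟧ = {e₁, e₂, e₃, e₄, e₇, e₉, e₁₀}
… ∩ ⟦inside e₅⟧ = {e₁, e₂, e₃, e₄, e₇, e₉, e₁₀} ∩ {e₁, e₂, e₃, e₄, e₅, e₆, e₇, e₈, e₉, e₁₀} = {e₁, e₂, e₃, e₄, e₇, e₉, e₁₀}
… ∩ ⟦who avoided e₉⟧ = {e₁, e₂, e₃, e₄, e₇, e₉, e₁₀} ∩ {e₀, e₁, e₂, e₅, e₇, e₈, e₁₀} = {e₁, e₂, e₇, e₁₀}
… ∩ ⟦visible⟧ = {e₁, e₂, e₇, e₁₀} ∩ {e₃, e₉, e₁₀} = {e₁₀}
So ⟦visible farmer inside e₅ who avoided e₉⟧ = {e₁₀}.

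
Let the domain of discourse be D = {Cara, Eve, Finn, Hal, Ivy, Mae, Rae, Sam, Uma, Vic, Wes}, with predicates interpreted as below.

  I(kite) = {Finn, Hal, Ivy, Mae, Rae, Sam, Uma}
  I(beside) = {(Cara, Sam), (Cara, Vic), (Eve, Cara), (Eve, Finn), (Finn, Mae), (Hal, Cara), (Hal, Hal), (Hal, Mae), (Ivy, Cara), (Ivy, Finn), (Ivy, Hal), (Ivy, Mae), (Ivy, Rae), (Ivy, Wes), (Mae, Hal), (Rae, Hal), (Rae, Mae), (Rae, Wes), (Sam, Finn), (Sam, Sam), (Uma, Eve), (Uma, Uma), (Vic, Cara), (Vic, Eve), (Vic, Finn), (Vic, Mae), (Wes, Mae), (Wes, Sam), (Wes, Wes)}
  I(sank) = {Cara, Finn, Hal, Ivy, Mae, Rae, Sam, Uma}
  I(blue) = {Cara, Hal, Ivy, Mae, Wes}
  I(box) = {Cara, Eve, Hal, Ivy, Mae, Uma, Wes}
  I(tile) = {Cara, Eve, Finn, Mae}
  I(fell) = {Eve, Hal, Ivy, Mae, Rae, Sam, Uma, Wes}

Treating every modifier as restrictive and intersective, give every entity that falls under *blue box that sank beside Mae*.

⟦that sank⟧ = ⟦sank⟧ = {Cara, Finn, Hal, Ivy, Mae, Rae, Sam, Uma}
⟦beside Mae⟧ = {x : ⟨x, Mae⟩ ∈ ⟦beside⟧} = {Finn, Hal, Ivy, Rae, Vic, Wes}
⟦box⟧ = {Cara, Eve, Hal, Ivy, Mae, Uma, Wes}
… ∩ ⟦that sank⟧ = {Cara, Eve, Hal, Ivy, Mae, Uma, Wes} ∩ {Cara, Finn, Hal, Ivy, Mae, Rae, Sam, Uma} = {Cara, Hal, Ivy, Mae, Uma}
… ∩ ⟦beside Mae⟧ = {Cara, Hal, Ivy, Mae, Uma} ∩ {Finn, Hal, Ivy, Rae, Vic, Wes} = {Hal, Ivy}
… ∩ ⟦blue⟧ = {Hal, Ivy} ∩ {Cara, Hal, Ivy, Mae, Wes} = {Hal, Ivy}
So ⟦blue box that sank beside Mae⟧ = {Hal, Ivy}.

{Hal, Ivy}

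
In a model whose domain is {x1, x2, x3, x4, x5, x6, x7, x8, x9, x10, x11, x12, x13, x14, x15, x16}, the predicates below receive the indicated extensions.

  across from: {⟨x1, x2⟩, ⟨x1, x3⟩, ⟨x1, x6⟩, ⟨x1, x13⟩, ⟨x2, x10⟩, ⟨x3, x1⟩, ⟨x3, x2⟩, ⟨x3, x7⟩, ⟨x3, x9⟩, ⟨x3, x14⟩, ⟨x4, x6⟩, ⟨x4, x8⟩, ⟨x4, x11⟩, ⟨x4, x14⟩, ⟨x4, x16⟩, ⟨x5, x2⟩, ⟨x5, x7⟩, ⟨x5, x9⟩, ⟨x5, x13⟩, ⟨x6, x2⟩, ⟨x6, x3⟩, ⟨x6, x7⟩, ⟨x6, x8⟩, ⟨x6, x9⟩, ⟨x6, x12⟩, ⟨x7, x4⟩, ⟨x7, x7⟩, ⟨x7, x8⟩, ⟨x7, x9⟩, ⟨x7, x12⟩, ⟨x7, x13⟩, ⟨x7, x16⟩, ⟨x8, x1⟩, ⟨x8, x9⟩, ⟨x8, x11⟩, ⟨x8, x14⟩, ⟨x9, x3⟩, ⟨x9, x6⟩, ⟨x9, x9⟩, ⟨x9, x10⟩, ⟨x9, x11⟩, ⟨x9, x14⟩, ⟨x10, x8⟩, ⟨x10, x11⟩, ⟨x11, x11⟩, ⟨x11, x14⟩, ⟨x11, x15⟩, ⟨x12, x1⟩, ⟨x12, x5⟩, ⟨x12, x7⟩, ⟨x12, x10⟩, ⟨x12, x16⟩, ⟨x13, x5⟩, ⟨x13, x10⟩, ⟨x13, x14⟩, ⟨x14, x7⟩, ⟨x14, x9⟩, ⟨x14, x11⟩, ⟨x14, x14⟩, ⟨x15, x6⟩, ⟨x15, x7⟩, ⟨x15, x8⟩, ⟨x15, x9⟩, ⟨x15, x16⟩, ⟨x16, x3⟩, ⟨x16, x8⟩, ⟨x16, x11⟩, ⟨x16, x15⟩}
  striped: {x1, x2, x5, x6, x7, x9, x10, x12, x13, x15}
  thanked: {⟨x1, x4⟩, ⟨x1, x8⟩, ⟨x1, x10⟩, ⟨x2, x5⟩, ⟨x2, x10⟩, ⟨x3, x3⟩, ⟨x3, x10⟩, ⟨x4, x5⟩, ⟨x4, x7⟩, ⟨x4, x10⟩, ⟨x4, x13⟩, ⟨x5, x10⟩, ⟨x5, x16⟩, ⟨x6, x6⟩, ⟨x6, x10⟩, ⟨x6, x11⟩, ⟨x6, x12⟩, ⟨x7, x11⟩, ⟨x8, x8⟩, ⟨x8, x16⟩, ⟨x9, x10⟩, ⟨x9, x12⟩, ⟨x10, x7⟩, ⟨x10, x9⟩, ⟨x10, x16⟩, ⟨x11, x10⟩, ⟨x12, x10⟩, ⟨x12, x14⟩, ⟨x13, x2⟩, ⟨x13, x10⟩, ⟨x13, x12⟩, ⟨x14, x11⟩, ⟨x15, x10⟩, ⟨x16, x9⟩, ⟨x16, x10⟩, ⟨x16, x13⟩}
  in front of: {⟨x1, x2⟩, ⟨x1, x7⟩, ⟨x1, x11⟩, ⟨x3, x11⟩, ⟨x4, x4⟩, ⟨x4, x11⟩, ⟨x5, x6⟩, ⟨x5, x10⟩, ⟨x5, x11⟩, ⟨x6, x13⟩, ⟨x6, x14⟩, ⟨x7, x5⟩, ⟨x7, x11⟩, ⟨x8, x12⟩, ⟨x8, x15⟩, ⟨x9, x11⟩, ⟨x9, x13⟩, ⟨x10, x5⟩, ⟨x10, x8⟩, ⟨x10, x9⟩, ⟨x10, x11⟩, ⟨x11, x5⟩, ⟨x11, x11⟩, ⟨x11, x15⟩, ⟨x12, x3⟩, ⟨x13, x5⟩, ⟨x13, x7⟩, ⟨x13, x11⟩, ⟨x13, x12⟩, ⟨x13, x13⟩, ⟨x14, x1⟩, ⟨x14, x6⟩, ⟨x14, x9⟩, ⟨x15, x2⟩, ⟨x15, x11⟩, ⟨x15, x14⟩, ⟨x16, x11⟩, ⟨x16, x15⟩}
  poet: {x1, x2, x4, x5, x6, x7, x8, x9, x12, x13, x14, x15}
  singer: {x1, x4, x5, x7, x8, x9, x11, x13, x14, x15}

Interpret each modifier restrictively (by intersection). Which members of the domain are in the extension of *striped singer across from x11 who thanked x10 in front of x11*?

{x9}

⟦across from x11⟧ = {x : ⟨x, x11⟩ ∈ ⟦across from⟧} = {x4, x8, x9, x10, x11, x14, x16}
⟦who thanked x10⟧ = {x : ⟨x, x10⟩ ∈ ⟦thanked⟧} = {x1, x2, x3, x4, x5, x6, x9, x11, x12, x13, x15, x16}
⟦in front of x11⟧ = {x : ⟨x, x11⟩ ∈ ⟦in front of⟧} = {x1, x3, x4, x5, x7, x9, x10, x11, x13, x15, x16}
⟦singer⟧ = {x1, x4, x5, x7, x8, x9, x11, x13, x14, x15}
… ∩ ⟦across from x11⟧ = {x1, x4, x5, x7, x8, x9, x11, x13, x14, x15} ∩ {x4, x8, x9, x10, x11, x14, x16} = {x4, x8, x9, x11, x14}
… ∩ ⟦who thanked x10⟧ = {x4, x8, x9, x11, x14} ∩ {x1, x2, x3, x4, x5, x6, x9, x11, x12, x13, x15, x16} = {x4, x9, x11}
… ∩ ⟦in front of x11⟧ = {x4, x9, x11} ∩ {x1, x3, x4, x5, x7, x9, x10, x11, x13, x15, x16} = {x4, x9, x11}
… ∩ ⟦striped⟧ = {x4, x9, x11} ∩ {x1, x2, x5, x6, x7, x9, x10, x12, x13, x15} = {x9}
So ⟦striped singer across from x11 who thanked x10 in front of x11⟧ = {x9}.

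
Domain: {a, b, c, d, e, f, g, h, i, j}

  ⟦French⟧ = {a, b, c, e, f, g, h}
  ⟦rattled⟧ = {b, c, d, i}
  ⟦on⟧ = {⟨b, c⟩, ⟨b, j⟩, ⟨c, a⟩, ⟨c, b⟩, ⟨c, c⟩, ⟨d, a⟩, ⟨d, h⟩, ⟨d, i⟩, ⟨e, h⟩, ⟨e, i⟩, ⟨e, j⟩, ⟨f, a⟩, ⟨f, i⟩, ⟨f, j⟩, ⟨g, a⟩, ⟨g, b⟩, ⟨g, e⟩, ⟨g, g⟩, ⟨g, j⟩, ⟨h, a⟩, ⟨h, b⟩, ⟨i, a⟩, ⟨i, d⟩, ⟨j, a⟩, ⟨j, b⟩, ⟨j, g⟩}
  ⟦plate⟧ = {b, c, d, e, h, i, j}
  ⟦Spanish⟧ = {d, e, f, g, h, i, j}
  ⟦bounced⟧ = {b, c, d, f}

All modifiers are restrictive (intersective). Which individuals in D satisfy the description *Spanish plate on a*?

{d, h, i, j}

⟦on a⟧ = {x : ⟨x, a⟩ ∈ ⟦on⟧} = {c, d, f, g, h, i, j}
⟦plate⟧ = {b, c, d, e, h, i, j}
… ∩ ⟦on a⟧ = {b, c, d, e, h, i, j} ∩ {c, d, f, g, h, i, j} = {c, d, h, i, j}
… ∩ ⟦Spanish⟧ = {c, d, h, i, j} ∩ {d, e, f, g, h, i, j} = {d, h, i, j}
So ⟦Spanish plate on a⟧ = {d, h, i, j}.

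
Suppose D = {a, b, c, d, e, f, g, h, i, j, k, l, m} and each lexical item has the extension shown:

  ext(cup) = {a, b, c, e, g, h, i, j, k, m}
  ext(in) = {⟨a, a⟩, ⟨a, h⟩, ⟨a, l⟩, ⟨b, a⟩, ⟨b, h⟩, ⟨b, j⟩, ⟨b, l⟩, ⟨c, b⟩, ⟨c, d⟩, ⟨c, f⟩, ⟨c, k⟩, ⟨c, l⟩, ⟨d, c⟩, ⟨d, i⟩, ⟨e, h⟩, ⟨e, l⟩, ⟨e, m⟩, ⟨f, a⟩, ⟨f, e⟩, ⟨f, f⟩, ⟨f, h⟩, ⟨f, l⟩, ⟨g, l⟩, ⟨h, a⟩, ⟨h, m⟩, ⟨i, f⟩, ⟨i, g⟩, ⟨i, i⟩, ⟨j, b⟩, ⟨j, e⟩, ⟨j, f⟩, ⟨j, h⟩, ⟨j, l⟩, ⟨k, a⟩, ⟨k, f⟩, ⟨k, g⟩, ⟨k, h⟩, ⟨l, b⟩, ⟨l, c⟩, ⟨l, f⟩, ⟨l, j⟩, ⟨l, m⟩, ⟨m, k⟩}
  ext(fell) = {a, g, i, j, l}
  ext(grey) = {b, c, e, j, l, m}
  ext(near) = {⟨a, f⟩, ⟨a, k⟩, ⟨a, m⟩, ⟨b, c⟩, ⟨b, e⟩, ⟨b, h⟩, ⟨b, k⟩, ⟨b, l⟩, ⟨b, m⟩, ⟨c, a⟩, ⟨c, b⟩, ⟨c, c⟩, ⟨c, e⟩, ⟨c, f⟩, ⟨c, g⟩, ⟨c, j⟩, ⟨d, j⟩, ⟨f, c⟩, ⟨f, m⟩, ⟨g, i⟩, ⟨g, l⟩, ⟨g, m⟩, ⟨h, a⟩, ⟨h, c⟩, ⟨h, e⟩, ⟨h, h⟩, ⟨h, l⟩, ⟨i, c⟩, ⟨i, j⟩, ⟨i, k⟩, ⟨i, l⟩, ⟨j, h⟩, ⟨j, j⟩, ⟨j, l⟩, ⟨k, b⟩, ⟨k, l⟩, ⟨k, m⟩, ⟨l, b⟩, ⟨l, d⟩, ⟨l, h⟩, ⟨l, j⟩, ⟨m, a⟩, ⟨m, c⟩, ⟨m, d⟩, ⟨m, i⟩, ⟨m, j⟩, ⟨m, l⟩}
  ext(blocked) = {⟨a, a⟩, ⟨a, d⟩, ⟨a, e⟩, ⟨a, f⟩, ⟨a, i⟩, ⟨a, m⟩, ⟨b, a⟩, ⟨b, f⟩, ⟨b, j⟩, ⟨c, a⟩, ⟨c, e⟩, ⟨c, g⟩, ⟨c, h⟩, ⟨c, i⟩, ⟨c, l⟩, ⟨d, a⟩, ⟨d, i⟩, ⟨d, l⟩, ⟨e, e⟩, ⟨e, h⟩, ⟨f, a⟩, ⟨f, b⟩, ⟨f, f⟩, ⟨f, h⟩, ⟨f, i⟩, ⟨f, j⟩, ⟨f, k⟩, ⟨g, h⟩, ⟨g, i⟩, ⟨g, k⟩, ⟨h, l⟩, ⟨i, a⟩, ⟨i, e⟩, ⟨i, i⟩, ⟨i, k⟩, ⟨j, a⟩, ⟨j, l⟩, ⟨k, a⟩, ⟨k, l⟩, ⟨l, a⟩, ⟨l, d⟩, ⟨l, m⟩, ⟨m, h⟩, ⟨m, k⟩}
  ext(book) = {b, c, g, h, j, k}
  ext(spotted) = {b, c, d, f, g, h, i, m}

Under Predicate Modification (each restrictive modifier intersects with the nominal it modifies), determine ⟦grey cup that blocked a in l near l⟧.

{b, j}

⟦that blocked a⟧ = {x : ⟨x, a⟩ ∈ ⟦blocked⟧} = {a, b, c, d, f, i, j, k, l}
⟦in l⟧ = {x : ⟨x, l⟩ ∈ ⟦in⟧} = {a, b, c, e, f, g, j}
⟦near l⟧ = {x : ⟨x, l⟩ ∈ ⟦near⟧} = {b, g, h, i, j, k, m}
⟦cup⟧ = {a, b, c, e, g, h, i, j, k, m}
… ∩ ⟦that blocked a⟧ = {a, b, c, e, g, h, i, j, k, m} ∩ {a, b, c, d, f, i, j, k, l} = {a, b, c, i, j, k}
… ∩ ⟦in l⟧ = {a, b, c, i, j, k} ∩ {a, b, c, e, f, g, j} = {a, b, c, j}
… ∩ ⟦near l⟧ = {a, b, c, j} ∩ {b, g, h, i, j, k, m} = {b, j}
… ∩ ⟦grey⟧ = {b, j} ∩ {b, c, e, j, l, m} = {b, j}
So ⟦grey cup that blocked a in l near l⟧ = {b, j}.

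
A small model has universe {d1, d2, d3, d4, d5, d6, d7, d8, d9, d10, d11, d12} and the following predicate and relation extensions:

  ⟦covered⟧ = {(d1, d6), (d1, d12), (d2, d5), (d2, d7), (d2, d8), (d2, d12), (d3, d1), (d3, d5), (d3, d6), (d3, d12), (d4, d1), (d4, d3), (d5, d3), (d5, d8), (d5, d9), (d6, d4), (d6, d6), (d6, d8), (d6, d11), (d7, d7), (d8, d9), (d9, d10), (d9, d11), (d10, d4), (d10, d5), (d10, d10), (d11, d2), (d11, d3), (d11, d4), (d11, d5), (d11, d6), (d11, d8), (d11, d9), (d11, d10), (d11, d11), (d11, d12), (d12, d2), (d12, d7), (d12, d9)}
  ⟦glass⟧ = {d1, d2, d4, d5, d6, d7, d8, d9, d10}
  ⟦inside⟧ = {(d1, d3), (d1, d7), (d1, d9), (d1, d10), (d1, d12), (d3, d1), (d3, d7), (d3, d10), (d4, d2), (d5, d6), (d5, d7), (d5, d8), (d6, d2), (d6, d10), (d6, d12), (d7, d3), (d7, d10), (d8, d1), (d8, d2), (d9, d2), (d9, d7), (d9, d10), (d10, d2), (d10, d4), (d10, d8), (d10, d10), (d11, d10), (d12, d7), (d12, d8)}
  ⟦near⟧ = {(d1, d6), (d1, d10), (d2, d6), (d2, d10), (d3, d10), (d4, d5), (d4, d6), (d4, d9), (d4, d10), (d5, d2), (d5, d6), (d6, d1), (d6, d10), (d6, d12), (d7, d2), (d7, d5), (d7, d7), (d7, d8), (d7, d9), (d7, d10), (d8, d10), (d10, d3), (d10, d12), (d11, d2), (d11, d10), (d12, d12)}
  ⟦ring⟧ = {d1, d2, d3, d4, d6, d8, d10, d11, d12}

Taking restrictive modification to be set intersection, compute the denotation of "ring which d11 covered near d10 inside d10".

{d3, d6, d11}

⟦which d11 covered⟧ = {x : ⟨d11, x⟩ ∈ ⟦covered⟧} = {d2, d3, d4, d5, d6, d8, d9, d10, d11, d12}
⟦near d10⟧ = {x : ⟨x, d10⟩ ∈ ⟦near⟧} = {d1, d2, d3, d4, d6, d7, d8, d11}
⟦inside d10⟧ = {x : ⟨x, d10⟩ ∈ ⟦inside⟧} = {d1, d3, d6, d7, d9, d10, d11}
⟦ring⟧ = {d1, d2, d3, d4, d6, d8, d10, d11, d12}
… ∩ ⟦which d11 covered⟧ = {d1, d2, d3, d4, d6, d8, d10, d11, d12} ∩ {d2, d3, d4, d5, d6, d8, d9, d10, d11, d12} = {d2, d3, d4, d6, d8, d10, d11, d12}
… ∩ ⟦near d10⟧ = {d2, d3, d4, d6, d8, d10, d11, d12} ∩ {d1, d2, d3, d4, d6, d7, d8, d11} = {d2, d3, d4, d6, d8, d11}
… ∩ ⟦inside d10⟧ = {d2, d3, d4, d6, d8, d11} ∩ {d1, d3, d6, d7, d9, d10, d11} = {d3, d6, d11}
So ⟦ring which d11 covered near d10 inside d10⟧ = {d3, d6, d11}.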